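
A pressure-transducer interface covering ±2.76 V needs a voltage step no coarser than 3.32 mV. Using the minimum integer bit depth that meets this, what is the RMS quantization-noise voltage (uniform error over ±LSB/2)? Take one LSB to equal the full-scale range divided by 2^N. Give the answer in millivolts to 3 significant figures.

0.778 mV

The full-scale span is 2.76 − (-2.76) = 5.52 V.
Need 2^N ≥ 5.52 V / 3.32 mV = 1663 → N_min = 11.
Step size = 5.52/2048 V = 2.6953 mV.
σ_q = LSB/√12 = 2.6953 mV/3.4641 = 0.778 mV.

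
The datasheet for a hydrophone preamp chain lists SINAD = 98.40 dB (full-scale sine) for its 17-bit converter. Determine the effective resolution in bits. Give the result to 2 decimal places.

16.05 bits

ENOB = (98.40 − 1.76)/6.02 = 16.0532 bits.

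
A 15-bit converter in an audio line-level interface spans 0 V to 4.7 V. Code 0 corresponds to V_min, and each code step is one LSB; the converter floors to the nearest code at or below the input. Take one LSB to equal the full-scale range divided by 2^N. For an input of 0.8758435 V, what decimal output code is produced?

6106

Range is 4.7 V. LSB = 4.7 V / 2^15 ≈ 143.4 µV.
code = ⌊(V_in − V_min)/LSB⌋ = ⌊(V_in − V_min) × 2^15 / range⌋
     = ⌊(0.8758435 − (0)) × 32768 / 4.7⌋ = ⌊0.8758435 × 32768/4.7⌋
     = ⌊6106.306⌋ = 6106.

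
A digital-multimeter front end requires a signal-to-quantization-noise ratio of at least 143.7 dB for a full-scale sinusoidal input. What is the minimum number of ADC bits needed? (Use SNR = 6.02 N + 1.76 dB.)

24 bits

Solving 6.02 N ≥ 143.7 − 1.76: N ≥ 23.578. Round up → N = 24.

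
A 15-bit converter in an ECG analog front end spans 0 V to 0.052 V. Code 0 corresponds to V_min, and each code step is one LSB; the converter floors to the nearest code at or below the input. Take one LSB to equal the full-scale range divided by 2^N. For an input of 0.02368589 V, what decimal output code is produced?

Span = 0.052 V. LSB = 0.052 V / 2^15 ≈ 1.587 µV.
code = ⌊(V_in − V_min)/LSB⌋ = ⌊(V_in − V_min) × 2^15 / range⌋
     = ⌊(0.02368589 − (0)) × 32768 / 0.052⌋ = ⌊0.02368589 × 32768/0.052⌋
     = ⌊14925.755⌋ = 14925.

14925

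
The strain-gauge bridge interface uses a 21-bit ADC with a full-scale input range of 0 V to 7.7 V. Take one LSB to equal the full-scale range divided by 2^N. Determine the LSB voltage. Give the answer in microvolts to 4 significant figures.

3.672 µV

Range is 7.7 V.
2^21 = 2097152 levels.
Step size = 7.7/2097152 V = 3.672 µV.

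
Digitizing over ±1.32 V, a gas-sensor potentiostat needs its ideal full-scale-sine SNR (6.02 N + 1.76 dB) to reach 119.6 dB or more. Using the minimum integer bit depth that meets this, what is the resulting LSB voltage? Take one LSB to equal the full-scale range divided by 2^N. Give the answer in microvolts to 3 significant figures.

Full-scale range = 1.32 V − (-1.32 V) = 2.64 V.
N ≥ (119.6 − 1.76)/6.02 = 19.575 → N_min = 20.
LSB = 2.64 V / 2^20 = 2.52 µV.

2.52 µV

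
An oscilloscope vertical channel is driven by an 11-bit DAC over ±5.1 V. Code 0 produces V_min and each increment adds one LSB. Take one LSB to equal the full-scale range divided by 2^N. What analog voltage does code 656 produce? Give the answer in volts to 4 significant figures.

-1.833 V

Range = 5.1 − (-5.1) = 10.2 V. LSB = 10.2 V / 2^11.
V_out = -5.1 + 656 × (10.2/2048) V
      = -5.1 V + 3.26719 V = -1.83281 V.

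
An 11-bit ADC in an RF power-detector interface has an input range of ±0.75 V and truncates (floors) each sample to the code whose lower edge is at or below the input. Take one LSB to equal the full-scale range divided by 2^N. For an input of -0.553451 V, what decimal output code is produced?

The full-scale span is 0.75 − (-0.75) = 1.5 V. LSB = 1.5 V / 2^11 ≈ 0.7324 mV.
code = ⌊(V_in − V_min)/LSB⌋ = ⌊(V_in − V_min) × 2^11 / range⌋
     = ⌊(-0.553451 − (-0.75)) × 2048 / 1.5⌋ = ⌊0.196549 × 2048/1.5⌋
     = ⌊268.355⌋ = 268.

268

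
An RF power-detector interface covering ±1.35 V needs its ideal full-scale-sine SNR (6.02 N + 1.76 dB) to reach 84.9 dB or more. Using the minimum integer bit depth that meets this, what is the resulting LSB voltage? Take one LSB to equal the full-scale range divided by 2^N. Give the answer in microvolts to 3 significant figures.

165 µV

The full-scale span is 1.35 − (-1.35) = 2.7 V.
N ≥ (84.9 − 1.76)/6.02 = 13.811 → N_min = 14.
One LSB is 2.7 V / 16384 = 165 µV.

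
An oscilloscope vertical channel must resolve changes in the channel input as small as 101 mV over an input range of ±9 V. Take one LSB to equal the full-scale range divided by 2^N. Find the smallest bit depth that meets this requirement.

8 bits

Full-scale range = 9 V − (-9 V) = 18 V.
Levels needed ≥ 18/101 mV = 178.2. 2^8 = 256 suffices, so N_min = 8.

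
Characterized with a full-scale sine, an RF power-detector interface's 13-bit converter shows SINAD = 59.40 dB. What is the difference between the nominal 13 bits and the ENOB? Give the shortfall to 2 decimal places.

3.43 bits

ENOB = (SINAD − 1.76)/6.02 = (59.40 − 1.76)/6.02 = 9.5748 bits.
Lost resolution: 13 − 9.5748 = 3.4252 bits.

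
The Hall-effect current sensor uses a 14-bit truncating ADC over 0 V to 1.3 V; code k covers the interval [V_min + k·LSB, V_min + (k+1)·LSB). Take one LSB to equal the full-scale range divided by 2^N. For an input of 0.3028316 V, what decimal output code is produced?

3816

Range is 1.3 V. LSB = 1.3 V / 2^14 ≈ 79.35 µV.
V_in − V_min = 0.3028316 − (0) = 0.3028316 V.
Divide by LSB: 0.3028316 × 16384/1.3 = 3816.6099.
Truncating gives code 3816.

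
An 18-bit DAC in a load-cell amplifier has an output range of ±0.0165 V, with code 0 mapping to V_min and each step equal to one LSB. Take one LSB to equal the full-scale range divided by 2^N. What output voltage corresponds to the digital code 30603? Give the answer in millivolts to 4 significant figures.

Range = 0.0165 − (-0.0165) = 0.033 V. LSB = 0.033 V / 2^18.
V_out = V_min + code × LSB = -0.0165 V + 30603 × 0.033 V / 262144
      = -0.0165 V + 0.00385246 V = -0.0126475 V.

-12.65 mV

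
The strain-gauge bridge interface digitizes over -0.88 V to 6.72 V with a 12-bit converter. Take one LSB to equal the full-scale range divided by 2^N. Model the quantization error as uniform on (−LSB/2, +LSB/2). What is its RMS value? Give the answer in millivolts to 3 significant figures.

Span: 6.72 V − (-0.88 V) = 7.6 V.
LSB = 7.6 V ÷ 2^12 = 7.6/4096 V = 1.8555 mV.
RMS of a uniform error over width LSB is LSB/√12 = 0.536 mV.

0.536 mV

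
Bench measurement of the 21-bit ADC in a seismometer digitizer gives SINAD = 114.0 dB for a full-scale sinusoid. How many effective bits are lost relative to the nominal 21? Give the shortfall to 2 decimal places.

2.36 bits

N_eff = (114.0 − 1.76)/6.02 = 18.6445 bits.
21 − 18.6445 = 2.36 bits below nominal.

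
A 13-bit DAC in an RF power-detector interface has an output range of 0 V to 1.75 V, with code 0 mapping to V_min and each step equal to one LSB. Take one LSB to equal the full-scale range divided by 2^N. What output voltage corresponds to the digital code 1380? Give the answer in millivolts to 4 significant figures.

V_FS = 1.75 V. LSB = 1.75 V / 2^13.
V_out = 0 + 1380 × (1.75/8192) V
      = 0 + 0.294800 = 0.294800 V.

294.8 mV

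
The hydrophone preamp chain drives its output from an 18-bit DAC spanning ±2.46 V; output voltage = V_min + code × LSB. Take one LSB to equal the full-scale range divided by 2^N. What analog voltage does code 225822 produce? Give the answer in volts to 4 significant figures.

1.778 V

Range = 2.46 − (-2.46) = 4.92 V. LSB = 4.92 V / 2^18.
V_out = V_min + code × LSB = -2.46 V + 225822 × 4.92 V / 262144
      = -2.46 + 4.23830 = 1.77830 V.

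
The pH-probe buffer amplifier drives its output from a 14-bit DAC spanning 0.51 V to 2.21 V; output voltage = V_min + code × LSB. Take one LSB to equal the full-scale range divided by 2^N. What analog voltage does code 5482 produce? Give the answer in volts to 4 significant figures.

1.079 V

Span: 2.21 V − (0.51 V) = 1.7 V. LSB = 1.7 V / 2^14.
Output = V_min + (5482/16384) × range = 0.51 + 0.334595 × 1.7 V
      = 0.51 V + 0.568811 V = 1.07881 V.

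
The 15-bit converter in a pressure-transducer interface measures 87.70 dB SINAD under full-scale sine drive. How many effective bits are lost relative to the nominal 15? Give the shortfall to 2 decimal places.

0.72 bits

ENOB = (SINAD − 1.76)/6.02 = (87.70 − 1.76)/6.02 = 14.2757 bits.
Lost resolution: 15 − 14.2757 = 0.7243 bits.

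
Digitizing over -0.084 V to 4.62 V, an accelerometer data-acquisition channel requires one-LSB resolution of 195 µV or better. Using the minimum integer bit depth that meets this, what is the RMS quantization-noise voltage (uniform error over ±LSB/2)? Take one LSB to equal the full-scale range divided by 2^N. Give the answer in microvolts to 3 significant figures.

41.4 µV

Span: 4.62 V − (-0.084 V) = 4.704 V.
Need 2^N ≥ 4.704 V / 195 µV = 24120 → N_min = 15.
LSB = 4.704 V ÷ 2^15 = 4.704/32768 V = 143.55 µV.
V_rms = LSB/√12 = 41.4 µV.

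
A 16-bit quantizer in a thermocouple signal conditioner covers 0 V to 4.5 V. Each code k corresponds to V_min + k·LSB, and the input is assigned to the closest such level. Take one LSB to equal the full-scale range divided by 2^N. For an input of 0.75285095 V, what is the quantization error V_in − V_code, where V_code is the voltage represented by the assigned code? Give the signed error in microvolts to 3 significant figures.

+12.8 µV

Span = 4.5 V. LSB = 4.5 V / 2^16 ≈ 68.66 µV.
(0.75285095 − (0)) / LSB = 0.75285095 × 65536/4.5 = 10964.1866. Nearest integer: k = 10964.
V_code = V_min + k × range/2^16 = 0 + 10964 × 4.5/65536 = 0.75283813477 V.
Error = V_in − V_code = 0.75285095 − (0.75283813477) = +12.8 µV.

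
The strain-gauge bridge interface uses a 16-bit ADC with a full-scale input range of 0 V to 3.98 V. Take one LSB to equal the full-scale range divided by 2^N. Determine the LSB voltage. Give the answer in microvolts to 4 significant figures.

Span = 3.98 V.
Number of codes = 2^16 = 65536.
LSB = 3.98 V ÷ 2^16 = 3.98/65536 V = 60.73 µV.

60.73 µV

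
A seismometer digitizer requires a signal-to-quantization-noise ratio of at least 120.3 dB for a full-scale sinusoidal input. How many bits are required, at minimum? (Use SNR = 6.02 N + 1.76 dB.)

20 bits

Solving 6.02 N ≥ 120.3 − 1.76: N ≥ 19.691. Round up → N = 20.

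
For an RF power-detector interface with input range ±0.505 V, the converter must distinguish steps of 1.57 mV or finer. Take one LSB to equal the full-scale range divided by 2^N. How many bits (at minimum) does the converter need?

Range = 0.505 − (-0.505) = 1.01 V.
Need 2^N ≥ 1.01 V / 1.57 mV = 643.3 → N_min = 10.

10 bits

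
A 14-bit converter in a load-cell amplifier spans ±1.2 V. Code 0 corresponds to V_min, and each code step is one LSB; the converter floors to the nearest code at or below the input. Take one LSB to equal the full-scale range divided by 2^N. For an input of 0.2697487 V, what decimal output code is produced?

10033

Range = 1.2 − (-1.2) = 2.4 V. LSB = 2.4 V / 2^14 ≈ 146.5 µV.
V_in − V_min = 0.2697487 − (-1.2) = 1.4697487 V.
Divide by LSB: 1.4697487 × 16384/2.4 = 10033.4845.
Truncating gives code 10033.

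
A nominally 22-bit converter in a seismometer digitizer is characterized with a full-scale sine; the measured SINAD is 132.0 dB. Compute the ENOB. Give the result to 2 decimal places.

Inverting SNR = 6.02 N + 1.76: N_eff = (132.0 − 1.76)/6.02 = 21.6346.

21.63 bits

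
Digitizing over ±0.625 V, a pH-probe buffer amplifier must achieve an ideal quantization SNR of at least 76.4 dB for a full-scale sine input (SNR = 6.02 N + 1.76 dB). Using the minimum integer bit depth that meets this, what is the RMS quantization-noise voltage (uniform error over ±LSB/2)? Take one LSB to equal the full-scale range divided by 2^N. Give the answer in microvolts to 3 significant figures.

44.0 µV

Span: 0.625 V − (-0.625 V) = 1.25 V.
6.02 N + 1.76 ≥ 76.4 gives N ≥ 12.399, so the minimum integer is 13.
One LSB is 1.25 V / 8192 = 152.59 µV.
RMS noise = LSB/√12 = 44.0 µV.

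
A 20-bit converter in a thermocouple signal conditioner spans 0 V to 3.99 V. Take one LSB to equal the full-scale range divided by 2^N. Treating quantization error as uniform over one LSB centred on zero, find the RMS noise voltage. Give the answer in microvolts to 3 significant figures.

Full-scale range = 3.99 V.
One LSB is 3.99 V / 1048576 = 3.8052 µV.
RMS of a uniform error over width LSB is LSB/√12 = 1.10 µV.

1.10 µV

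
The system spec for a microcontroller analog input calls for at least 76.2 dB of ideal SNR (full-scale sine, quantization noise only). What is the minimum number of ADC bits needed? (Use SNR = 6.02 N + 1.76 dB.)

6.02 N + 1.76 ≥ 76.2 gives N ≥ 12.365, so the minimum integer is 13.

13 bits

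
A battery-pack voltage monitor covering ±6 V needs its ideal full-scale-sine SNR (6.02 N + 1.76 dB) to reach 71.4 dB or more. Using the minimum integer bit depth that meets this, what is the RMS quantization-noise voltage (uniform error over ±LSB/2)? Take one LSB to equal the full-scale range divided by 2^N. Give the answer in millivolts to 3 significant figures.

The full-scale span is 6 − (-6) = 12 V.
Required N = ⌈(71.4 − 1.76)/6.02⌉ = ⌈11.568⌉ = 12.
One LSB is 12 V / 4096 = 2.9297 mV.
RMS noise = LSB/√12 = 0.846 mV.

0.846 mV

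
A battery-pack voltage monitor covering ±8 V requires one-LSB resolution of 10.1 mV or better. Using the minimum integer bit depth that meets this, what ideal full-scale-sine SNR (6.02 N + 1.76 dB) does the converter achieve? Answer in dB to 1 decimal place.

68.0 dB

The full-scale span is 8 − (-8) = 16 V.
16 V / 10.1 mV = 1584. Since 2^10 = 1024 and 2^11 = 2048, N = 11.
6.02(11) + 1.76 = 67.98 dB.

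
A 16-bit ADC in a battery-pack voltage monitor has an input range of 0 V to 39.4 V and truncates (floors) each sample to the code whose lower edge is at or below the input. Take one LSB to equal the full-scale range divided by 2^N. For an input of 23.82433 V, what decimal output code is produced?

39628

Span = 39.4 V. LSB = 39.4 V / 2^16 ≈ 0.6012 mV.
(V_in − V_min) × 2^16/range = (23.82433 − (0)) × 65536/39.4 = 39628.205.
Floor → code = 39628.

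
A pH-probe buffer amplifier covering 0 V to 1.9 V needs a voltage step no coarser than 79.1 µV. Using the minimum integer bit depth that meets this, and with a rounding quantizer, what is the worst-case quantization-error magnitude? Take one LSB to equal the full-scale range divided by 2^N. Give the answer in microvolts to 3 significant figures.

Range is 1.9 V.
Need 2^N ≥ 1.9 V / 79.1 µV = 24020 → N_min = 15.
One LSB is 1.9 V / 32768 = 57.983 µV.
Max error for round-to-nearest is LSB/2 = 29.0 µV.

29.0 µV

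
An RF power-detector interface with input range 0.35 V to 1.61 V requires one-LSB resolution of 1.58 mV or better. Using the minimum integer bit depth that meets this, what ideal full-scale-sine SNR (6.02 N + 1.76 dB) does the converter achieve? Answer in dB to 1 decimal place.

62.0 dB

Range = 1.61 − (0.35) = 1.26 V.
Need 2^N ≥ 1.26 V / 1.58 mV = 797.5 → N_min = 10.
Ideal SNR at N = 10: 6.02·10 + 1.76 = 62.0 dB.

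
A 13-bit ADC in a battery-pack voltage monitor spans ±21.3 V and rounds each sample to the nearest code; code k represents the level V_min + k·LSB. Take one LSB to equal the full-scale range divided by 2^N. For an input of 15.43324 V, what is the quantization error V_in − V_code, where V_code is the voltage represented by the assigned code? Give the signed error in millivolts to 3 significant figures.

−0.940 mV

Span: 21.3 V − (-21.3 V) = 42.6 V. LSB = 42.6 V / 2^13 ≈ 5.200 mV.
(V_in − V_min)/LSB = (15.43324 − (-21.3)) × 8192/42.6 = 7063.8193 → nearest code k = 7064.
V_code = V_min + k × range/2^13 = -21.3 + 7064 × 42.6/8192 = 15.43417969 V.
e = 15.43324 − (15.43417969) = −0.940 mV.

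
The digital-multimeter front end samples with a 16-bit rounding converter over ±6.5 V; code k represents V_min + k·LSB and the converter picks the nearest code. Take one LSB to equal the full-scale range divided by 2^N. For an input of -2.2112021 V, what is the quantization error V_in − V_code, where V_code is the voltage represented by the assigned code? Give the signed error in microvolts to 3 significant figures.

Span: 6.5 V − (-6.5 V) = 13 V. LSB = 13 V / 2^16 ≈ 198.4 µV.
(V_in − V_min)/LSB = (-2.2112021 − (-6.5)) × 65536/13 = 21620.8199 → nearest code k = 21621.
V_code = V_min + k × range/2^16 = -6.5 + 21621 × 13/65536 = -2.2111663818 V.
e = -2.2112021 − (-2.2111663818) = −35.7 µV.

−35.7 µV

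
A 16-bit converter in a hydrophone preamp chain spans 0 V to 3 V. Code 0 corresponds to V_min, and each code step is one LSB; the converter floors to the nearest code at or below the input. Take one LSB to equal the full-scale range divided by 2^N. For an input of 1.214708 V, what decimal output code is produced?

26535

Full-scale range = 3 V. LSB = 3 V / 2^16 ≈ 45.78 µV.
code = ⌊(V_in − V_min)/LSB⌋ = ⌊(V_in − V_min) × 2^16 / range⌋
     = ⌊(1.214708 − (0)) × 65536 / 3⌋ = ⌊1.214708 × 65536/3⌋
     = ⌊26535.701⌋ = 26535.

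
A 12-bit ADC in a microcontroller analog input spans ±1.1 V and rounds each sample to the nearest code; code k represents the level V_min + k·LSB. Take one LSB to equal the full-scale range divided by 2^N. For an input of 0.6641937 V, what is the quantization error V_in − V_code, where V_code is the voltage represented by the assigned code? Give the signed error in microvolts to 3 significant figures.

−211 µV

Full-scale range = 1.1 V − (-1.1 V) = 2.2 V. LSB = 2.2 V / 2^12 ≈ 0.5371 mV.
(V_in − V_min)/LSB = (0.6641937 − (-1.1)) × 4096/2.2 = 3284.6079 → nearest code k = 3285.
V_code = V_min + k × range/2^12 = -1.1 + 3285 × 2.2/4096 = 0.6644042969 V.
Error = V_in − V_code = 0.6641937 − (0.6644042969) = −211 µV.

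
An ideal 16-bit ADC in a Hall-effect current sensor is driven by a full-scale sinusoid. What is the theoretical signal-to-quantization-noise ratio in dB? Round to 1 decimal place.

98.1 dB

Ideal quantization SNR: 6.02 × 16 + 1.76 dB = 98.1 dB.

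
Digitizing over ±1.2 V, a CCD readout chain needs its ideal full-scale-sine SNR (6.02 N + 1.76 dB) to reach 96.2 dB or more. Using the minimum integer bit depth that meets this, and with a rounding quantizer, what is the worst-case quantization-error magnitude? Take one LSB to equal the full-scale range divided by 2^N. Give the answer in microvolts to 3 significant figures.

Full-scale range = 1.2 V − (-1.2 V) = 2.4 V.
Solving 6.02 N ≥ 96.2 − 1.76: N ≥ 15.688. Round up → N = 16.
One LSB is 2.4 V / 65536 = 36.621 µV.
|e|_max = LSB/2 = 18.3 µV.

18.3 µV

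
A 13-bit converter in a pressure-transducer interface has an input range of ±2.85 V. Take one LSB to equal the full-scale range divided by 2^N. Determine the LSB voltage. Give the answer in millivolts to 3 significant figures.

Full-scale range = 2.85 V − (-2.85 V) = 5.7 V.
2^13 = 8192 levels.
LSB = 5.7 V / 2^13 = 0.696 mV.

0.696 mV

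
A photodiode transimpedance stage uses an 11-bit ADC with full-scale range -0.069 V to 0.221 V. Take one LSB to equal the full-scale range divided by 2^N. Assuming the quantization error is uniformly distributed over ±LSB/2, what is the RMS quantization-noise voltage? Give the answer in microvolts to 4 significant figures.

40.88 µV

The full-scale span is 0.221 − (-0.069) = 0.29 V.
LSB = 0.29 V / 2^11 = 141.602 µV.
V_rms = LSB/√12 = 141.602 µV / √12 = 40.88 µV.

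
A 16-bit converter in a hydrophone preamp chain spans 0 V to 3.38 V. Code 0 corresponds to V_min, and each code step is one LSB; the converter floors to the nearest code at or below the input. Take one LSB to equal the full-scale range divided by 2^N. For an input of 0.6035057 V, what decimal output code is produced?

11701

Span = 3.38 V. LSB = 3.38 V / 2^16 ≈ 51.57 µV.
(V_in − V_min) × 2^16/range = (0.6035057 − (0)) × 65536/3.38 = 11701.583.
Floor → code = 11701.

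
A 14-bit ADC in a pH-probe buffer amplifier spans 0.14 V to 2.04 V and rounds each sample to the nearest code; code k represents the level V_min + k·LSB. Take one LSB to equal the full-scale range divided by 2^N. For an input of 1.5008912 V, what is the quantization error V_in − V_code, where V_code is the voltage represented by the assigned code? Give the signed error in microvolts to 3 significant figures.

Full-scale range = 2.04 V − (0.14 V) = 1.9 V. LSB = 1.9 V / 2^14 ≈ 116.0 µV.
Position in LSBs: (1.5008912 − (0.14)) × 16384/1.9 = 11735.1797; rounding gives k = 11735.
Reconstructed level: 0.14 + 11735 × 1.9/16384 V = 1.5008703613 V.
Error = V_in − V_code = 1.5008912 − (1.5008703613) = +20.8 µV.

+20.8 µV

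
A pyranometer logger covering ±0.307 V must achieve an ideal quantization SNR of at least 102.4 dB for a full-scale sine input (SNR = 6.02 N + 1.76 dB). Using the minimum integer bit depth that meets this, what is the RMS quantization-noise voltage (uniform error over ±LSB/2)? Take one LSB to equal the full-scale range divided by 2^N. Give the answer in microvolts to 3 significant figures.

Range = 0.307 − (-0.307) = 0.614 V.
6.02 N + 1.76 ≥ 102.4 gives N ≥ 16.718, so the minimum integer is 17.
Step size = 0.614/131072 V = 4.6844 µV.
RMS noise = LSB/√12 = 1.35 µV.

1.35 µV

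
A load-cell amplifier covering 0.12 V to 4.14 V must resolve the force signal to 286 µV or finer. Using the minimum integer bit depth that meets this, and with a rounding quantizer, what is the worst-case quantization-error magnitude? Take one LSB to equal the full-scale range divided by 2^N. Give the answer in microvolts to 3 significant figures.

The full-scale span is 4.14 − (0.12) = 4.02 V.
Levels needed ≥ 4.02/286 µV = 14060. 2^14 = 16384 suffices, so N_min = 14.
One LSB is 4.02 V / 16384 = 245.36 µV.
Max error for round-to-nearest is LSB/2 = 123 µV.

123 µV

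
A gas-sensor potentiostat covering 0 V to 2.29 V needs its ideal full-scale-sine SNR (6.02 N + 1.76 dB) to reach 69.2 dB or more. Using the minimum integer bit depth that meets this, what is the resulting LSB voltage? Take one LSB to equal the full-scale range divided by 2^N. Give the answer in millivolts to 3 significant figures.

Span = 2.29 V.
Required N = ⌈(69.2 − 1.76)/6.02⌉ = ⌈11.203⌉ = 12.
LSB = 2.29 V ÷ 2^12 = 2.29/4096 V = 0.559 mV.

0.559 mV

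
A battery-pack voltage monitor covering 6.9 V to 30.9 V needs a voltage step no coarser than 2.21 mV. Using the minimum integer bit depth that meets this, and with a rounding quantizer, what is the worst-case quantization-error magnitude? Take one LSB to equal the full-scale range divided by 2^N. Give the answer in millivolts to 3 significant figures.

0.732 mV

Range = 30.9 − (6.9) = 24 V.
Levels needed ≥ 24/2.21 mV = 10860. 2^14 = 16384 suffices, so N_min = 14.
LSB = 24 V / 2^14 = 1.4648 mV.
|e|_max = LSB/2 = 0.732 mV.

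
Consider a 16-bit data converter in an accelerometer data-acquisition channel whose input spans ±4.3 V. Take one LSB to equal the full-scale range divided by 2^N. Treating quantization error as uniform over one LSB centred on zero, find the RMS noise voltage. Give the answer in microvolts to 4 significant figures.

37.88 µV

Span: 4.3 V − (-4.3 V) = 8.6 V.
LSB = 8.6 V ÷ 2^16 = 8.6/65536 V = 131.226 µV.
For a uniform distribution on [−LSB/2, +LSB/2], V_rms = LSB/√12 = 131.226 µV/3.4641 = 37.88 µV.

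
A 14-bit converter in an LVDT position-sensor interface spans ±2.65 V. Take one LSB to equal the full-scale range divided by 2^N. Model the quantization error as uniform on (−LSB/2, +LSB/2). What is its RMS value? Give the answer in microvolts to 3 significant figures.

Full-scale range = 2.65 V − (-2.65 V) = 5.3 V.
LSB = 5.3 V ÷ 2^14 = 5.3/16384 V = 323.49 µV.
RMS of a uniform error over width LSB is LSB/√12 = 93.4 µV.

93.4 µV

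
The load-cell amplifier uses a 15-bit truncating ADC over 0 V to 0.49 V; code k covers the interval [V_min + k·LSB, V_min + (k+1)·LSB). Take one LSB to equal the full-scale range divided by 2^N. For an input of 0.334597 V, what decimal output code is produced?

22375

Span = 0.49 V. LSB = 0.49 V / 2^15 ≈ 14.95 µV.
code = ⌊(V_in − V_min)/LSB⌋ = ⌊(V_in − V_min) × 2^15 / range⌋
     = ⌊(0.334597 − (0)) × 32768 / 0.49⌋ = ⌊0.334597 × 32768/0.49⌋
     = ⌊22375.662⌋ = 22375.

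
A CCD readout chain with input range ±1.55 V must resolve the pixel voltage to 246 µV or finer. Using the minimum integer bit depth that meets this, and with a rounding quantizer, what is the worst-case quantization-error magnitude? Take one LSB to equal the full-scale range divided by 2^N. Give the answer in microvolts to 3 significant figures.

Span: 1.55 V − (-1.55 V) = 3.1 V.
Required number of levels: 3.1/246 µV = 12602; smallest N with 2^N ≥ that is 14.
Step size = 3.1/16384 V = 189.21 µV.
|e|_max = LSB/2 = 94.6 µV.

94.6 µV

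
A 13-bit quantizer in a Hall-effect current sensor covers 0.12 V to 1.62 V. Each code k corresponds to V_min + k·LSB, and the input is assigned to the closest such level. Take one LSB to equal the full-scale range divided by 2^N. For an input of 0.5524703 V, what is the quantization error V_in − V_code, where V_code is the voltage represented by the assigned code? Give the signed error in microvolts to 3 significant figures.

Range = 1.62 − (0.12) = 1.5 V. LSB = 1.5 V / 2^13 ≈ 183.1 µV.
(0.5524703 − (0.12)) / LSB = 0.4324703 × 8192/1.5 = 2361.8645. Nearest integer: k = 2362.
V_code = 0.12 + (2362/8192) × 1.5 = 0.5524951172 V.
V_in − V_code = 0.5524703 − (0.5524951172) = −24.8 µV.

−24.8 µV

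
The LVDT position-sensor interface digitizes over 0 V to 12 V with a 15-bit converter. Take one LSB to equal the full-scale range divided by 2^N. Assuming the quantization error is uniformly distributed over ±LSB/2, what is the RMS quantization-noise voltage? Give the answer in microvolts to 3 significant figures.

Full-scale range = 12 V.
Step size = 12/32768 V = 366.21 µV.
RMS of a uniform error over width LSB is LSB/√12 = 106 µV.

106 µV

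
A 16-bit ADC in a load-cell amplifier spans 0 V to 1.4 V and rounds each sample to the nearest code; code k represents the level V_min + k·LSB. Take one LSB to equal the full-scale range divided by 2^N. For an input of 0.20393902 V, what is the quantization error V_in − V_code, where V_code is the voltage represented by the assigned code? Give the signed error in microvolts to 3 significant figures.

Span = 1.4 V. LSB = 1.4 V / 2^16 ≈ 21.36 µV.
Position in LSBs: (0.20393902 − (0)) × 65536/1.4 = 9546.6769; rounding gives k = 9547.
V_code = 0 + (9547/65536) × 1.4 = 0.20394592285 V.
e = 0.20393902 − (0.20394592285) = −6.90 µV.

−6.90 µV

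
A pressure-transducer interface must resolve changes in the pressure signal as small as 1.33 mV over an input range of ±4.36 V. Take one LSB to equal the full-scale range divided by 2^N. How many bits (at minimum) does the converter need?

The full-scale span is 4.36 − (-4.36) = 8.72 V.
Levels needed ≥ 8.72/1.33 mV = 6556. 2^13 = 8192 suffices, so N_min = 13.

13 bits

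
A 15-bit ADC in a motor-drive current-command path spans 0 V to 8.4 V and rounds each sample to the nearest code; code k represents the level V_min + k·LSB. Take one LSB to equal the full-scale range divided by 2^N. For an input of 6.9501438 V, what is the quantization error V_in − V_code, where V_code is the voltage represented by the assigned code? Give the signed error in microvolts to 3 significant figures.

+46.1 µV

Range is 8.4 V. LSB = 8.4 V / 2^15 ≈ 256.3 µV.
(V_in − V_min)/LSB = (6.9501438 − (0)) × 32768/8.4 = 27112.1800 → nearest code k = 27112.
V_code = V_min + k × range/2^15 = 0 + 27112 × 8.4/32768 = 6.9500976563 V.
Error = V_in − V_code = 6.9501438 − (6.9500976563) = +46.1 µV.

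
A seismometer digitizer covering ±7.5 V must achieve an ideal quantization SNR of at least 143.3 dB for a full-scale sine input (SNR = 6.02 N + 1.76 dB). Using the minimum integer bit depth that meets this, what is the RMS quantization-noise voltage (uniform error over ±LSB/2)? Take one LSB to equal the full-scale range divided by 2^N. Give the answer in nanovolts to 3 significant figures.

Full-scale range = 7.5 V − (-7.5 V) = 15 V.
Required N = ⌈(143.3 − 1.76)/6.02⌉ = ⌈23.512⌉ = 24.
LSB = 15 V / 2^24 = 0.89407 µV.
RMS noise = LSB/√12 = 258 nV.

258 nV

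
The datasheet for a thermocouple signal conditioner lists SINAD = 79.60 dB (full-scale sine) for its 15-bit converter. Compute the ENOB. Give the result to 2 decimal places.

12.93 bits

ENOB = (79.60 − 1.76)/6.02 = 12.9302 bits.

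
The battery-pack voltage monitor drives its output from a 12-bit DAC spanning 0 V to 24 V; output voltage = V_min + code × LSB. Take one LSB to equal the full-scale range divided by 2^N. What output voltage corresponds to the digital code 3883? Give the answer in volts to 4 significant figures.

22.75 V

Full-scale range = 24 V. LSB = 24 V / 2^12.
Output = V_min + (3883/4096) × range = 0 + 0.947998 × 24 V
      = 0 + 22.7520 = 22.7520 V.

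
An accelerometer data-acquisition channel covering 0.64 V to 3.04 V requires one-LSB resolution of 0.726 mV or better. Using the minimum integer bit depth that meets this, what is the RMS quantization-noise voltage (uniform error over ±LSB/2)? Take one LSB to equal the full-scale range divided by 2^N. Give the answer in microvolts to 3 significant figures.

Range = 3.04 − (0.64) = 2.4 V.
Required number of levels: 2.4/0.726 mV = 3305.8; smallest N with 2^N ≥ that is 12.
LSB = 2.4 V / 2^12 = 0.58594 mV.
RMS noise = LSB/√12 = 169 µV.

169 µV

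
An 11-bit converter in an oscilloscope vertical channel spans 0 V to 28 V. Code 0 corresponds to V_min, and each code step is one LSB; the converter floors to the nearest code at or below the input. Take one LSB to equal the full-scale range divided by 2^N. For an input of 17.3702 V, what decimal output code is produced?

Range is 28 V. LSB = 28 V / 2^11 ≈ 13.67 mV.
V_in − V_min = 17.3702 − (0) = 17.3702 V.
Divide by LSB: 17.3702 × 2048/28 = 1270.5061.
Truncating gives code 1270.

1270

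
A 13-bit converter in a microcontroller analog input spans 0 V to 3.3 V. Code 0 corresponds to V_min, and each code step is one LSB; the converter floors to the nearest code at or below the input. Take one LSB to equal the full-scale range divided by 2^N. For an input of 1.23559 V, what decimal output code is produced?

Span = 3.3 V. LSB = 3.3 V / 2^13 ≈ 402.8 µV.
V_in − V_min = 1.23559 − (0) = 1.23559 V.
Divide by LSB: 1.23559 × 8192/3.3 = 3067.2586.
Truncating gives code 3067.

3067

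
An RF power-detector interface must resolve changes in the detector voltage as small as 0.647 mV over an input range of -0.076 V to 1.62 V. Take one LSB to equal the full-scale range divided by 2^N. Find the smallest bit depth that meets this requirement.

12 bits

Span: 1.62 V − (-0.076 V) = 1.696 V.
Need 2^N ≥ 1.696 V / 0.647 mV = 2621 → N_min = 12.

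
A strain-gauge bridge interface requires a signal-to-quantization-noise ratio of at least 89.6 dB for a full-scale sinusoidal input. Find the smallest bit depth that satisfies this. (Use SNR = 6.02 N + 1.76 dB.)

15 bits

Required N = ⌈(89.6 − 1.76)/6.02⌉ = ⌈14.591⌉ = 15.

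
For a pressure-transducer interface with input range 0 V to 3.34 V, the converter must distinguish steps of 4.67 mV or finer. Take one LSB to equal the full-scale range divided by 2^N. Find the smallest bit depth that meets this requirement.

10 bits

Full-scale range = 3.34 V.
Required number of levels: 3.34/4.67 mV = 715.20; smallest N with 2^N ≥ that is 10.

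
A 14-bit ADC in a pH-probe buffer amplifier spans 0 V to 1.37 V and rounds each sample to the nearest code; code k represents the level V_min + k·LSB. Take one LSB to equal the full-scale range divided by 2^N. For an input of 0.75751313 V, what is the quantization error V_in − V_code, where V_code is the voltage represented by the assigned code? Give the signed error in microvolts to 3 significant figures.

+16.2 µV

Span = 1.37 V. LSB = 1.37 V / 2^14 ≈ 83.62 µV.
(0.75751313 − (0)) / LSB = 0.75751313 × 16384/1.37 = 9059.1935. Nearest integer: k = 9059.
V_code = V_min + k × range/2^14 = 0 + 9059 × 1.37/16384 = 0.75749694824 V.
e = 0.75751313 − (0.75749694824) = +16.2 µV.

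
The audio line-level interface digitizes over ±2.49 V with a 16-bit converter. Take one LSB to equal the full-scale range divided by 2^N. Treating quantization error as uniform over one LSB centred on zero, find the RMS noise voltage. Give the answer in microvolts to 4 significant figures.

21.94 µV

Full-scale range = 2.49 V − (-2.49 V) = 4.98 V.
LSB = 4.98 V / 2^16 = 75.9888 µV.
V_rms = LSB/√12 = 75.9888 µV / √12 = 21.94 µV.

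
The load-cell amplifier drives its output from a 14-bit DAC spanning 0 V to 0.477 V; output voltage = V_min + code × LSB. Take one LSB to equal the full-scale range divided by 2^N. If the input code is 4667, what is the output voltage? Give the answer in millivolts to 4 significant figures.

Span = 0.477 V. LSB = 0.477 V / 2^14.
V_out = V_min + code × LSB = 0 V + 4667 × 0.477 V / 16384
      = 0 + 0.135874 = 0.135874 V.

135.9 mV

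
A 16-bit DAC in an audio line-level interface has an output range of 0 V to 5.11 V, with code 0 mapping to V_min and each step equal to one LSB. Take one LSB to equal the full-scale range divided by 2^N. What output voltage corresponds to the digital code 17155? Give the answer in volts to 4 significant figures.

1.338 V

Range is 5.11 V. LSB = 5.11 V / 2^16.
V_out = V_min + code × LSB = 0 V + 17155 × 5.11 V / 65536
      = 0 V + 1.33762 V = 1.33762 V.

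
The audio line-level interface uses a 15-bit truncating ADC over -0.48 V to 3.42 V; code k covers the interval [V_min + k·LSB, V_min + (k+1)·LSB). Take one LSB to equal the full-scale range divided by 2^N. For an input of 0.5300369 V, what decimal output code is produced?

The full-scale span is 3.42 − (-0.48) = 3.9 V. LSB = 3.9 V / 2^15 ≈ 119.0 µV.
code = ⌊(V_in − V_min)/LSB⌋ = ⌊(V_in − V_min) × 2^15 / range⌋
     = ⌊(0.5300369 − (-0.48)) × 32768 / 3.9⌋ = ⌊1.0100369 × 32768/3.9⌋
     = ⌊8486.382⌋ = 8486.

8486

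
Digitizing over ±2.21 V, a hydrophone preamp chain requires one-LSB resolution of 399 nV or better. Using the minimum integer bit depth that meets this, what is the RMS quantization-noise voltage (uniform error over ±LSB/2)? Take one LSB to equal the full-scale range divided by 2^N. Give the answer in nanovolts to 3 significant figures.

76.1 nV

Range = 2.21 − (-2.21) = 4.42 V.
Required number of levels: 4.42/399 nV = 1.1078e7; smallest N with 2^N ≥ that is 24.
LSB = 4.42 V ÷ 2^24 = 4.42/16777216 V = 263.45 nV.
σ_q = LSB/√12 = 263.45 nV/3.4641 = 76.1 nV.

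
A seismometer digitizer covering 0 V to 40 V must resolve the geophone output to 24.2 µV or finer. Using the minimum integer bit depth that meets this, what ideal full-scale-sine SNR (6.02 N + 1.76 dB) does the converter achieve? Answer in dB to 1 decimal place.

Full-scale range = 40 V.
Need 2^N ≥ 40 V / 24.2 µV = 1.653e6 → N_min = 21.
6.02(21) + 1.76 = 128.18 dB.

128.2 dB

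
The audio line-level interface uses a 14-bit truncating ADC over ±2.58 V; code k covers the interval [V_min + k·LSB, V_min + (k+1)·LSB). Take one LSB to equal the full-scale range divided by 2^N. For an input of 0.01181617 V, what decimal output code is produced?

Range = 2.58 − (-2.58) = 5.16 V. LSB = 5.16 V / 2^14 ≈ 314.9 µV.
V_in − V_min = 0.01181617 − (-2.58) = 2.59181617 V.
Divide by LSB: 2.59181617 × 16384/5.16 = 8229.5186.
Truncating gives code 8229.

8229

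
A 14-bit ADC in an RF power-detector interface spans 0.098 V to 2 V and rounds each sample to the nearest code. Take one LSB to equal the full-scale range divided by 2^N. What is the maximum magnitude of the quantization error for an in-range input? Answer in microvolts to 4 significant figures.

Range = 2 − (0.098) = 1.902 V.
LSB = 1.902 V / 2^14 = 116.089 µV.
A rounding quantizer has |error| ≤ LSB/2 = 58.04 µV.

58.04 µV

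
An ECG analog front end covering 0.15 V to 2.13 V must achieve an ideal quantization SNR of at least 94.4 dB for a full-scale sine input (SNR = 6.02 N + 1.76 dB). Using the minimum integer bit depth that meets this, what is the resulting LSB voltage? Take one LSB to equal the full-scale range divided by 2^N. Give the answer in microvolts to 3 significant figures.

30.2 µV

Range = 2.13 − (0.15) = 1.98 V.
6.02 N + 1.76 ≥ 94.4 gives N ≥ 15.389, so the minimum integer is 16.
LSB = 1.98 V / 2^16 = 30.2 µV.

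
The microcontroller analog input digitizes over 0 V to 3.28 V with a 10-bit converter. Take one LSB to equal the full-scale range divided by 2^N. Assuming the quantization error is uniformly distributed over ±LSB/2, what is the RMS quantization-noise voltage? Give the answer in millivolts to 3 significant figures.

0.925 mV

V_FS = 3.28 V.
LSB = 3.28 V ÷ 2^10 = 3.28/1024 V = 3.2031 mV.
V_rms = LSB/√12 = 3.2031 mV / √12 = 0.925 mV.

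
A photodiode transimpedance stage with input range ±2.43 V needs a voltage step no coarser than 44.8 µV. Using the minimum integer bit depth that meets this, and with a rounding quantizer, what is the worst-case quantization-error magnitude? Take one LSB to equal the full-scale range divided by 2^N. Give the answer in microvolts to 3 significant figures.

Span: 2.43 V − (-2.43 V) = 4.86 V.
Need 2^N ≥ 4.86 V / 44.8 µV = 108500 → N_min = 17.
LSB = 4.86 V / 2^17 = 37.079 µV.
Half an LSB is 18.5 µV.

18.5 µV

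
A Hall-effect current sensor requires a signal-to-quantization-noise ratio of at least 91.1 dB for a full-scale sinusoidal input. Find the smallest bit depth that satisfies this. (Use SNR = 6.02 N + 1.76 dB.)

Solving 6.02 N ≥ 91.1 − 1.76: N ≥ 14.841. Round up → N = 15.

15 bits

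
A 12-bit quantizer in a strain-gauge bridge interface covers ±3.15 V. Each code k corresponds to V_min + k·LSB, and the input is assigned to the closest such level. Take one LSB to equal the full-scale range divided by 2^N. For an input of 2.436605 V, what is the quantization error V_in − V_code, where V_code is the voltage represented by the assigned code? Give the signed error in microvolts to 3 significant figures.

Full-scale range = 3.15 V − (-3.15 V) = 6.3 V. LSB = 6.3 V / 2^12 ≈ 1.538 mV.
(V_in − V_min)/LSB = (2.436605 − (-3.15)) × 4096/6.3 = 3632.1800 → nearest code k = 3632.
Reconstructed level: -3.15 + 3632 × 6.3/4096 V = 2.436328125 V.
e = 2.436605 − (2.436328125) = +277 µV.

+277 µV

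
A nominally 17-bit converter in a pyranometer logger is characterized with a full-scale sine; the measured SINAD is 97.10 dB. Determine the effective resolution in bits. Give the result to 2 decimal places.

ENOB = (SINAD − 1.76) / 6.02 = (97.10 − 1.76) / 6.02 = 95.34 / 6.02 = 15.8372.

15.84 bits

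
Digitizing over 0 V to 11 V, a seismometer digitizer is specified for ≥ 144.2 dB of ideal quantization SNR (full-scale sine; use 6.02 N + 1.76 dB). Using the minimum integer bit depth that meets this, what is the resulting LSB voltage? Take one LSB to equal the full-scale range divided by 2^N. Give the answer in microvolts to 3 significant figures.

0.656 µV

Full-scale range = 11 V.
Required N = ⌈(144.2 − 1.76)/6.02⌉ = ⌈23.661⌉ = 24.
LSB = 11 V / 2^24 = 0.656 µV.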